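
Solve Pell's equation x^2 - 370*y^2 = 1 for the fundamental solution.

First expand sqrt(370) as a continued fraction. With x_i = (sqrt(370) + m_i)/d_i and (m_0, d_0) = (0, 1): a_0 = floor(sqrt(370)) = 19, since 19^2 = 361 <= 370 < 400 = 20^2.
Iterate m_{i+1} = d_i*a_i - m_i, d_{i+1} = (370 - m_{i+1}^2)/d_i, a_{i+1} = floor((a_0 + m_{i+1})/d_{i+1}):
  m_1 = 1*19 - 0 = 19, d_1 = (370 - 19^2)/1 = 9/1 = 9, a_1 = floor((19 + 19)/9) = 4.
  m_2 = 9*4 - 19 = 17, d_2 = (370 - 17^2)/9 = 81/9 = 9, a_2 = floor((19 + 17)/9) = 4.
  m_3 = 9*4 - 17 = 19, d_3 = (370 - 19^2)/9 = 9/9 = 1, a_3 = floor((19 + 19)/1) = 38.
  m_4 = 1*38 - 19 = 19, d_4 = (370 - 19^2)/1 = 9/1 = 9: (m_4, d_4) = (m_1, d_1) = (19, 9), so from here the quotients repeat a_1, ..., a_3; the period length is 3.
So sqrt(370) = [19; (4, 4, 38)] with period length k = 3.
k is odd, so (p_{k-1}, q_{k-1}) only solves x^2 - 370y^2 = -1 and the fundamental solution of x^2 - 370y^2 = 1 is (p_{2k-1}, q_{2k-1}) = (p_5, q_5); compute convergents through index 5, running through the period twice.
Convergents (p_i = a_i*p_{i-1} + p_{i-2}, q_i = a_i*q_{i-1} + q_{i-2} with p_{-2}=0, p_{-1}=1, q_{-2}=1, q_{-1}=0):
  i=0: a_0=19, p_0 = 19*1 + 0 = 19, q_0 = 19*0 + 1 = 1.
  i=1: a_1=4, p_1 = 4*19 + 1 = 77, q_1 = 4*1 + 0 = 4.
  i=2: a_2=4, p_2 = 4*77 + 19 = 327, q_2 = 4*4 + 1 = 17.
  i=3: a_3=38, p_3 = 38*327 + 77 = 12503, q_3 = 38*17 + 4 = 650.
  i=4: a_4=4, p_4 = 4*12503 + 327 = 50339, q_4 = 4*650 + 17 = 2617.
  i=5: a_5=4, p_5 = 4*50339 + 12503 = 213859, q_5 = 4*2617 + 650 = 11118.
Indeed p_2^2 - 370*q_2^2 = 106929 - 106930 = -1, not +1.
Check: 213859^2 - 370*11118^2 = 45735671881 - 45735671880 = 1, so (x, y) = (213859, 11118) solves the equation, and by the theorem it is the least positive solution.

(x, y) = (213859, 11118)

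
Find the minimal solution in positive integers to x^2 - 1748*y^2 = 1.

First expand sqrt(1748) as a continued fraction. With x_i = (sqrt(1748) + m_i)/d_i and (m_0, d_0) = (0, 1): a_0 = floor(sqrt(1748)) = 41, since 41^2 = 1681 <= 1748 < 1764 = 42^2.
Iterate m_{i+1} = d_i*a_i - m_i, d_{i+1} = (1748 - m_{i+1}^2)/d_i, a_{i+1} = floor((a_0 + m_{i+1})/d_{i+1}):
  m_1 = 1*41 - 0 = 41, d_1 = (1748 - 41^2)/1 = 67/1 = 67, a_1 = floor((41 + 41)/67) = 1.
  m_2 = 67*1 - 41 = 26, d_2 = (1748 - 26^2)/67 = 1072/67 = 16, a_2 = floor((41 + 26)/16) = 4.
  m_3 = 16*4 - 26 = 38, d_3 = (1748 - 38^2)/16 = 304/16 = 19, a_3 = floor((41 + 38)/19) = 4.
  m_4 = 19*4 - 38 = 38, d_4 = (1748 - 38^2)/19 = 304/19 = 16, a_4 = floor((41 + 38)/16) = 4.
  m_5 = 16*4 - 38 = 26, d_5 = (1748 - 26^2)/16 = 1072/16 = 67, a_5 = floor((41 + 26)/67) = 1.
  m_6 = 67*1 - 26 = 41, d_6 = (1748 - 41^2)/67 = 67/67 = 1, a_6 = floor((41 + 41)/1) = 82.
  m_7 = 1*82 - 41 = 41, d_7 = (1748 - 41^2)/1 = 67/1 = 67: (m_7, d_7) = (m_1, d_1) = (41, 67), so from here the quotients repeat a_1, ..., a_6; the period length is 6.
So sqrt(1748) = [41; (1, 4, 4, 4, 1, 82)] with period length k = 6.
k is even, so the fundamental solution of x^2 - 1748y^2 = 1 is (p_{k-1}, q_{k-1}) = (p_5, q_5); compute convergents through index 5.
Convergents (p_i = a_i*p_{i-1} + p_{i-2}, q_i = a_i*q_{i-1} + q_{i-2} with p_{-2}=0, p_{-1}=1, q_{-2}=1, q_{-1}=0):
  i=0: a_0=41, p_0 = 41*1 + 0 = 41, q_0 = 41*0 + 1 = 1.
  i=1: a_1=1, p_1 = 1*41 + 1 = 42, q_1 = 1*1 + 0 = 1.
  i=2: a_2=4, p_2 = 4*42 + 41 = 209, q_2 = 4*1 + 1 = 5.
  i=3: a_3=4, p_3 = 4*209 + 42 = 878, q_3 = 4*5 + 1 = 21.
  i=4: a_4=4, p_4 = 4*878 + 209 = 3721, q_4 = 4*21 + 5 = 89.
  i=5: a_5=1, p_5 = 1*3721 + 878 = 4599, q_5 = 1*89 + 21 = 110.
Check: 4599^2 - 1748*110^2 = 21150801 - 21150800 = 1, so (x, y) = (4599, 110) solves the equation, and by the theorem it is the least positive solution.

(x, y) = (4599, 110)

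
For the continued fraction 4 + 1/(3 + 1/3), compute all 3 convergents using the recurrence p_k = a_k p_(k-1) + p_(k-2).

Using the convergent recurrence p_i = a_i*p_{i-1} + p_{i-2}, q_i = a_i*q_{i-1} + q_{i-2} with p_{-2}=0, p_{-1}=1, q_{-2}=1, q_{-1}=0:
  i=0: a_0=4, p_0 = 4*1 + 0 = 4, q_0 = 4*0 + 1 = 1.
  i=1: a_1=3, p_1 = 3*4 + 1 = 13, q_1 = 3*1 + 0 = 3.
  i=2: a_2=3, p_2 = 3*13 + 4 = 43, q_2 = 3*3 + 1 = 10.

4/1, 13/3, 43/10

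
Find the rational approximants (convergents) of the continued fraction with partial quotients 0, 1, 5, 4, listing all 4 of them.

0/1, 1/1, 5/6, 21/25

Using the convergent recurrence p_i = a_i*p_{i-1} + p_{i-2}, q_i = a_i*q_{i-1} + q_{i-2} with p_{-2}=0, p_{-1}=1, q_{-2}=1, q_{-1}=0:
  i=0: a_0=0, p_0 = 0*1 + 0 = 0, q_0 = 0*0 + 1 = 1.
  i=1: a_1=1, p_1 = 1*0 + 1 = 1, q_1 = 1*1 + 0 = 1.
  i=2: a_2=5, p_2 = 5*1 + 0 = 5, q_2 = 5*1 + 1 = 6.
  i=3: a_3=4, p_3 = 4*5 + 1 = 21, q_3 = 4*6 + 1 = 25.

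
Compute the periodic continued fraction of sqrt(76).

Write x_i = (sqrt(76) + m_i)/d_i with (m_0, d_0) = (0, 1). a_0 = floor(sqrt(76)) = 8, since 8^2 = 64 <= 76 < 81 = 9^2.
Iterate m_{i+1} = d_i*a_i - m_i, d_{i+1} = (76 - m_{i+1}^2)/d_i, a_{i+1} = floor((a_0 + m_{i+1})/d_{i+1}):
  m_1 = 1*8 - 0 = 8, d_1 = (76 - 8^2)/1 = 12/1 = 12, a_1 = floor((8 + 8)/12) = 1.
  m_2 = 12*1 - 8 = 4, d_2 = (76 - 4^2)/12 = 60/12 = 5, a_2 = floor((8 + 4)/5) = 2.
  m_3 = 5*2 - 4 = 6, d_3 = (76 - 6^2)/5 = 40/5 = 8, a_3 = floor((8 + 6)/8) = 1.
  m_4 = 8*1 - 6 = 2, d_4 = (76 - 2^2)/8 = 72/8 = 9, a_4 = floor((8 + 2)/9) = 1.
  m_5 = 9*1 - 2 = 7, d_5 = (76 - 7^2)/9 = 27/9 = 3, a_5 = floor((8 + 7)/3) = 5.
  m_6 = 3*5 - 7 = 8, d_6 = (76 - 8^2)/3 = 12/3 = 4, a_6 = floor((8 + 8)/4) = 4.
  m_7 = 4*4 - 8 = 8, d_7 = (76 - 8^2)/4 = 12/4 = 3, a_7 = floor((8 + 8)/3) = 5.
  m_8 = 3*5 - 8 = 7, d_8 = (76 - 7^2)/3 = 27/3 = 9, a_8 = floor((8 + 7)/9) = 1.
  m_9 = 9*1 - 7 = 2, d_9 = (76 - 2^2)/9 = 72/9 = 8, a_9 = floor((8 + 2)/8) = 1.
  m_10 = 8*1 - 2 = 6, d_10 = (76 - 6^2)/8 = 40/8 = 5, a_10 = floor((8 + 6)/5) = 2.
  m_11 = 5*2 - 6 = 4, d_11 = (76 - 4^2)/5 = 60/5 = 12, a_11 = floor((8 + 4)/12) = 1.
  m_12 = 12*1 - 4 = 8, d_12 = (76 - 8^2)/12 = 12/12 = 1, a_12 = floor((8 + 8)/1) = 16.
  m_13 = 1*16 - 8 = 8, d_13 = (76 - 8^2)/1 = 12/1 = 12: (m_13, d_13) = (m_1, d_1) = (8, 12), so from here the quotients repeat a_1, ..., a_12; the period length is 12.
Hence the expansion of sqrt(76) is a_0 = 8 followed by the repeating block 1, 2, 1, 1, 5, 4, 5, 1, 1, 2, 1, 16 (period 12).

[8; (1, 2, 1, 1, 5, 4, 5, 1, 1, 2, 1, 16)]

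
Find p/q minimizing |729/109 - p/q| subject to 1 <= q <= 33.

107/16

Expand x = 729/109 as a continued fraction with the Euclidean algorithm:
  729 = 6*109 + 75, so a_0 = 6.
  109 = 1*75 + 34, so a_1 = 1.
  75 = 2*34 + 7, so a_2 = 2.
  34 = 4*7 + 6, so a_3 = 4.
  7 = 1*6 + 1, so a_4 = 1.
  6 = 6*1 + 0, so a_5 = 6.
so x = [6; 1, 2, 4, 1, 6].
Convergents (p_i = a_i*p_{i-1} + p_{i-2}, q_i = a_i*q_{i-1} + q_{i-2} with p_{-2}=0, p_{-1}=1, q_{-2}=1, q_{-1}=0), until the denominator exceeds 33:
  i=0: a_0=6, p_0 = 6*1 + 0 = 6, q_0 = 6*0 + 1 = 1.
  i=1: a_1=1, p_1 = 1*6 + 1 = 7, q_1 = 1*1 + 0 = 1.
  i=2: a_2=2, p_2 = 2*7 + 6 = 20, q_2 = 2*1 + 1 = 3.
  i=3: a_3=4, p_3 = 4*20 + 7 = 87, q_3 = 4*3 + 1 = 13.
  i=4: a_4=1, p_4 = 1*87 + 20 = 107, q_4 = 1*13 + 3 = 16.
  i=5: a_5=6, p_5 = 6*107 + 87 = 729, q_5 = 6*16 + 13 = 109.
q_5 = 109 > 33, so the last convergent with denominator <= 33 is p_4/q_4 = 107/16.
The closest fraction with denominator <= 33 is either p_4/q_4 or the intermediate fraction (k*p_4 + p_3)/(k*q_4 + q_3) with the largest k >= 1 whose denominator stays <= 33; these approach x as k grows, and every other convergent or intermediate fraction in range is farther away.
Largest k: floor((33 - q_3)/q_4) = floor((33 - 13)/16) = 1.
That gives (1*107 + 87)/(1*16 + 13) = 194/29.
Compare the errors: |x - 107/16| = |729*16 - 107*109|/(109*16) = 1/1744, and |x - 194/29| = |729*29 - 194*109|/(109*29) = 5/3161.
Cross-multiplying, 1*3161 = 3161 < 8720 = 5*1744, so 1/1744 is smaller: the convergent 107/16 is closer to x than 194/29.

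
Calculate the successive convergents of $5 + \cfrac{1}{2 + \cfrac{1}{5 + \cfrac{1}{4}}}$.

Using the convergent recurrence p_i = a_i*p_{i-1} + p_{i-2}, q_i = a_i*q_{i-1} + q_{i-2} with p_{-2}=0, p_{-1}=1, q_{-2}=1, q_{-1}=0:
  i=0: a_0=5, p_0 = 5*1 + 0 = 5, q_0 = 5*0 + 1 = 1.
  i=1: a_1=2, p_1 = 2*5 + 1 = 11, q_1 = 2*1 + 0 = 2.
  i=2: a_2=5, p_2 = 5*11 + 5 = 60, q_2 = 5*2 + 1 = 11.
  i=3: a_3=4, p_3 = 4*60 + 11 = 251, q_3 = 4*11 + 2 = 46.

5/1, 11/2, 60/11, 251/46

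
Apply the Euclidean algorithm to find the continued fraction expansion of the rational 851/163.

[5; 4, 1, 1, 8, 2]

Run the Euclidean algorithm on 851 and 163; the successive quotients are the partial quotients a_0, a_1, ... (each step inverts the fractional part left over by the previous one):
  851 = 5*163 + 36, so a_0 = 5.
  163 = 4*36 + 19, so a_1 = 4.
  36 = 1*19 + 17, so a_2 = 1.
  19 = 1*17 + 2, so a_3 = 1.
  17 = 8*2 + 1, so a_4 = 8.
  2 = 2*1 + 0, so a_5 = 2.
The remainder reaches 0 after 6 divisions, so the expansion has 6 partial quotients, read off in order.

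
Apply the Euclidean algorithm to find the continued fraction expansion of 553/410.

Run the Euclidean algorithm on 553 and 410; the successive quotients are the partial quotients a_0, a_1, ... (each step inverts the fractional part left over by the previous one):
  553 = 1*410 + 143, so a_0 = 1.
  410 = 2*143 + 124, so a_1 = 2.
  143 = 1*124 + 19, so a_2 = 1.
  124 = 6*19 + 10, so a_3 = 6.
  19 = 1*10 + 9, so a_4 = 1.
  10 = 1*9 + 1, so a_5 = 1.
  9 = 9*1 + 0, so a_6 = 9.
The remainder reaches 0 after 7 divisions, so the expansion has 7 partial quotients, read off in order.

[1; 2, 1, 6, 1, 1, 9]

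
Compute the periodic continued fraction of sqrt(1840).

[42; (1, 8, 1, 1, 5, 5, 5, 1, 1, 8, 1, 84)]

Write x_i = (sqrt(1840) + m_i)/d_i with (m_0, d_0) = (0, 1). a_0 = floor(sqrt(1840)) = 42, since 42^2 = 1764 <= 1840 < 1849 = 43^2.
Iterate m_{i+1} = d_i*a_i - m_i, d_{i+1} = (1840 - m_{i+1}^2)/d_i, a_{i+1} = floor((a_0 + m_{i+1})/d_{i+1}):
  m_1 = 1*42 - 0 = 42, d_1 = (1840 - 42^2)/1 = 76/1 = 76, a_1 = floor((42 + 42)/76) = 1.
  m_2 = 76*1 - 42 = 34, d_2 = (1840 - 34^2)/76 = 684/76 = 9, a_2 = floor((42 + 34)/9) = 8.
  m_3 = 9*8 - 34 = 38, d_3 = (1840 - 38^2)/9 = 396/9 = 44, a_3 = floor((42 + 38)/44) = 1.
  m_4 = 44*1 - 38 = 6, d_4 = (1840 - 6^2)/44 = 1804/44 = 41, a_4 = floor((42 + 6)/41) = 1.
  m_5 = 41*1 - 6 = 35, d_5 = (1840 - 35^2)/41 = 615/41 = 15, a_5 = floor((42 + 35)/15) = 5.
  m_6 = 15*5 - 35 = 40, d_6 = (1840 - 40^2)/15 = 240/15 = 16, a_6 = floor((42 + 40)/16) = 5.
  m_7 = 16*5 - 40 = 40, d_7 = (1840 - 40^2)/16 = 240/16 = 15, a_7 = floor((42 + 40)/15) = 5.
  m_8 = 15*5 - 40 = 35, d_8 = (1840 - 35^2)/15 = 615/15 = 41, a_8 = floor((42 + 35)/41) = 1.
  m_9 = 41*1 - 35 = 6, d_9 = (1840 - 6^2)/41 = 1804/41 = 44, a_9 = floor((42 + 6)/44) = 1.
  m_10 = 44*1 - 6 = 38, d_10 = (1840 - 38^2)/44 = 396/44 = 9, a_10 = floor((42 + 38)/9) = 8.
  m_11 = 9*8 - 38 = 34, d_11 = (1840 - 34^2)/9 = 684/9 = 76, a_11 = floor((42 + 34)/76) = 1.
  m_12 = 76*1 - 34 = 42, d_12 = (1840 - 42^2)/76 = 76/76 = 1, a_12 = floor((42 + 42)/1) = 84.
  m_13 = 1*84 - 42 = 42, d_13 = (1840 - 42^2)/1 = 76/1 = 76: (m_13, d_13) = (m_1, d_1) = (42, 76), so from here the quotients repeat a_1, ..., a_12; the period length is 12.
Hence the expansion of sqrt(1840) is a_0 = 42 followed by the repeating block 1, 8, 1, 1, 5, 5, 5, 1, 1, 8, 1, 84 (period 12).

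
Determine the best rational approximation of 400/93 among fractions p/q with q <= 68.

Expand x = 400/93 as a continued fraction with the Euclidean algorithm:
  400 = 4*93 + 28, so a_0 = 4.
  93 = 3*28 + 9, so a_1 = 3.
  28 = 3*9 + 1, so a_2 = 3.
  9 = 9*1 + 0, so a_3 = 9.
so x = [4; 3, 3, 9].
Convergents (p_i = a_i*p_{i-1} + p_{i-2}, q_i = a_i*q_{i-1} + q_{i-2} with p_{-2}=0, p_{-1}=1, q_{-2}=1, q_{-1}=0), until the denominator exceeds 68:
  i=0: a_0=4, p_0 = 4*1 + 0 = 4, q_0 = 4*0 + 1 = 1.
  i=1: a_1=3, p_1 = 3*4 + 1 = 13, q_1 = 3*1 + 0 = 3.
  i=2: a_2=3, p_2 = 3*13 + 4 = 43, q_2 = 3*3 + 1 = 10.
  i=3: a_3=9, p_3 = 9*43 + 13 = 400, q_3 = 9*10 + 3 = 93.
q_3 = 93 > 68, so the last convergent with denominator <= 68 is p_2/q_2 = 43/10.
The closest fraction with denominator <= 68 is either p_2/q_2 or the intermediate fraction (k*p_2 + p_1)/(k*q_2 + q_1) with the largest k >= 1 whose denominator stays <= 68; these approach x as k grows, and every other convergent or intermediate fraction in range is farther away.
Largest k: floor((68 - q_1)/q_2) = floor((68 - 3)/10) = 6.
That gives (6*43 + 13)/(6*10 + 3) = 271/63.
Compare the errors: |x - 43/10| = |400*10 - 43*93|/(93*10) = 1/930, and |x - 271/63| = |400*63 - 271*93|/(93*63) = 3/5859.
Cross-multiplying, 3*930 = 2790 < 5859 = 1*5859, so 3/5859 is smaller: the intermediate fraction 271/63 is closer to x than 43/10.

271/63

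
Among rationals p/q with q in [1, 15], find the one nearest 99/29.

41/12

Expand x = 99/29 as a continued fraction with the Euclidean algorithm:
  99 = 3*29 + 12, so a_0 = 3.
  29 = 2*12 + 5, so a_1 = 2.
  12 = 2*5 + 2, so a_2 = 2.
  5 = 2*2 + 1, so a_3 = 2.
  2 = 2*1 + 0, so a_4 = 2.
so x = [3; 2, 2, 2, 2].
Convergents (p_i = a_i*p_{i-1} + p_{i-2}, q_i = a_i*q_{i-1} + q_{i-2} with p_{-2}=0, p_{-1}=1, q_{-2}=1, q_{-1}=0), until the denominator exceeds 15:
  i=0: a_0=3, p_0 = 3*1 + 0 = 3, q_0 = 3*0 + 1 = 1.
  i=1: a_1=2, p_1 = 2*3 + 1 = 7, q_1 = 2*1 + 0 = 2.
  i=2: a_2=2, p_2 = 2*7 + 3 = 17, q_2 = 2*2 + 1 = 5.
  i=3: a_3=2, p_3 = 2*17 + 7 = 41, q_3 = 2*5 + 2 = 12.
  i=4: a_4=2, p_4 = 2*41 + 17 = 99, q_4 = 2*12 + 5 = 29.
q_4 = 29 > 15, so the last convergent with denominator <= 15 is p_3/q_3 = 41/12.
The closest fraction with denominator <= 15 is either p_3/q_3 or the intermediate fraction (k*p_3 + p_2)/(k*q_3 + q_2) with the largest k >= 1 whose denominator stays <= 15; these approach x as k grows, and every other convergent or intermediate fraction in range is farther away.
Largest k: floor((15 - q_2)/q_3) = floor((15 - 5)/12) = 0.
Since k = 0, no intermediate fraction beyond p_3/q_3 has denominator <= 15, so the convergent 41/12 is the closest (its error is |99*12 - 41*29|/(29*12) = 1/348).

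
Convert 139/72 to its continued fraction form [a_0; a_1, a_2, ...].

[1; 1, 13, 2, 2]

Run the Euclidean algorithm on 139 and 72; the successive quotients are the partial quotients a_0, a_1, ... (each step inverts the fractional part left over by the previous one):
  139 = 1*72 + 67, so a_0 = 1.
  72 = 1*67 + 5, so a_1 = 1.
  67 = 13*5 + 2, so a_2 = 13.
  5 = 2*2 + 1, so a_3 = 2.
  2 = 2*1 + 0, so a_4 = 2.
The remainder reaches 0 after 5 divisions, so the expansion has 5 partial quotients, read off in order.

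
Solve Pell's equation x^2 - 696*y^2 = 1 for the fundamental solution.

First expand sqrt(696) as a continued fraction. With x_i = (sqrt(696) + m_i)/d_i and (m_0, d_0) = (0, 1): a_0 = floor(sqrt(696)) = 26, since 26^2 = 676 <= 696 < 729 = 27^2.
Iterate m_{i+1} = d_i*a_i - m_i, d_{i+1} = (696 - m_{i+1}^2)/d_i, a_{i+1} = floor((a_0 + m_{i+1})/d_{i+1}):
  m_1 = 1*26 - 0 = 26, d_1 = (696 - 26^2)/1 = 20/1 = 20, a_1 = floor((26 + 26)/20) = 2.
  m_2 = 20*2 - 26 = 14, d_2 = (696 - 14^2)/20 = 500/20 = 25, a_2 = floor((26 + 14)/25) = 1.
  m_3 = 25*1 - 14 = 11, d_3 = (696 - 11^2)/25 = 575/25 = 23, a_3 = floor((26 + 11)/23) = 1.
  m_4 = 23*1 - 11 = 12, d_4 = (696 - 12^2)/23 = 552/23 = 24, a_4 = floor((26 + 12)/24) = 1.
  m_5 = 24*1 - 12 = 12, d_5 = (696 - 12^2)/24 = 552/24 = 23, a_5 = floor((26 + 12)/23) = 1.
  m_6 = 23*1 - 12 = 11, d_6 = (696 - 11^2)/23 = 575/23 = 25, a_6 = floor((26 + 11)/25) = 1.
  m_7 = 25*1 - 11 = 14, d_7 = (696 - 14^2)/25 = 500/25 = 20, a_7 = floor((26 + 14)/20) = 2.
  m_8 = 20*2 - 14 = 26, d_8 = (696 - 26^2)/20 = 20/20 = 1, a_8 = floor((26 + 26)/1) = 52.
  m_9 = 1*52 - 26 = 26, d_9 = (696 - 26^2)/1 = 20/1 = 20: (m_9, d_9) = (m_1, d_1) = (26, 20), so from here the quotients repeat a_1, ..., a_8; the period length is 8.
So sqrt(696) = [26; (2, 1, 1, 1, 1, 1, 2, 52)] with period length k = 8.
k is even, so the fundamental solution of x^2 - 696y^2 = 1 is (p_{k-1}, q_{k-1}) = (p_7, q_7); compute convergents through index 7.
Convergents (p_i = a_i*p_{i-1} + p_{i-2}, q_i = a_i*q_{i-1} + q_{i-2} with p_{-2}=0, p_{-1}=1, q_{-2}=1, q_{-1}=0):
  i=0: a_0=26, p_0 = 26*1 + 0 = 26, q_0 = 26*0 + 1 = 1.
  i=1: a_1=2, p_1 = 2*26 + 1 = 53, q_1 = 2*1 + 0 = 2.
  i=2: a_2=1, p_2 = 1*53 + 26 = 79, q_2 = 1*2 + 1 = 3.
  i=3: a_3=1, p_3 = 1*79 + 53 = 132, q_3 = 1*3 + 2 = 5.
  i=4: a_4=1, p_4 = 1*132 + 79 = 211, q_4 = 1*5 + 3 = 8.
  i=5: a_5=1, p_5 = 1*211 + 132 = 343, q_5 = 1*8 + 5 = 13.
  i=6: a_6=1, p_6 = 1*343 + 211 = 554, q_6 = 1*13 + 8 = 21.
  i=7: a_7=2, p_7 = 2*554 + 343 = 1451, q_7 = 2*21 + 13 = 55.
Check: 1451^2 - 696*55^2 = 2105401 - 2105400 = 1, so (x, y) = (1451, 55) solves the equation, and by the theorem it is the least positive solution.

(x, y) = (1451, 55)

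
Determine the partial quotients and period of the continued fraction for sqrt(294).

[17; (6, 1, 4, 1, 6, 34)]

Write x_i = (sqrt(294) + m_i)/d_i with (m_0, d_0) = (0, 1). a_0 = floor(sqrt(294)) = 17, since 17^2 = 289 <= 294 < 324 = 18^2.
Iterate m_{i+1} = d_i*a_i - m_i, d_{i+1} = (294 - m_{i+1}^2)/d_i, a_{i+1} = floor((a_0 + m_{i+1})/d_{i+1}):
  m_1 = 1*17 - 0 = 17, d_1 = (294 - 17^2)/1 = 5/1 = 5, a_1 = floor((17 + 17)/5) = 6.
  m_2 = 5*6 - 17 = 13, d_2 = (294 - 13^2)/5 = 125/5 = 25, a_2 = floor((17 + 13)/25) = 1.
  m_3 = 25*1 - 13 = 12, d_3 = (294 - 12^2)/25 = 150/25 = 6, a_3 = floor((17 + 12)/6) = 4.
  m_4 = 6*4 - 12 = 12, d_4 = (294 - 12^2)/6 = 150/6 = 25, a_4 = floor((17 + 12)/25) = 1.
  m_5 = 25*1 - 12 = 13, d_5 = (294 - 13^2)/25 = 125/25 = 5, a_5 = floor((17 + 13)/5) = 6.
  m_6 = 5*6 - 13 = 17, d_6 = (294 - 17^2)/5 = 5/5 = 1, a_6 = floor((17 + 17)/1) = 34.
  m_7 = 1*34 - 17 = 17, d_7 = (294 - 17^2)/1 = 5/1 = 5: (m_7, d_7) = (m_1, d_1) = (17, 5), so from here the quotients repeat a_1, ..., a_6; the period length is 6.
Hence the expansion of sqrt(294) is a_0 = 17 followed by the repeating block 6, 1, 4, 1, 6, 34 (period 6).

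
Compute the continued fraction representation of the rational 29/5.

Run the Euclidean algorithm on 29 and 5; the successive quotients are the partial quotients a_0, a_1, ... (each step inverts the fractional part left over by the previous one):
  29 = 5*5 + 4, so a_0 = 5.
  5 = 1*4 + 1, so a_1 = 1.
  4 = 4*1 + 0, so a_2 = 4.
The remainder reaches 0 after 3 divisions, so the expansion has 3 partial quotients, read off in order.

[5; 1, 4]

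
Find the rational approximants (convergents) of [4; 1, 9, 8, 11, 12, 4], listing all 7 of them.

4/1, 5/1, 49/10, 397/81, 4416/901, 53389/10893, 217972/44473

Using the convergent recurrence p_i = a_i*p_{i-1} + p_{i-2}, q_i = a_i*q_{i-1} + q_{i-2} with p_{-2}=0, p_{-1}=1, q_{-2}=1, q_{-1}=0:
  i=0: a_0=4, p_0 = 4*1 + 0 = 4, q_0 = 4*0 + 1 = 1.
  i=1: a_1=1, p_1 = 1*4 + 1 = 5, q_1 = 1*1 + 0 = 1.
  i=2: a_2=9, p_2 = 9*5 + 4 = 49, q_2 = 9*1 + 1 = 10.
  i=3: a_3=8, p_3 = 8*49 + 5 = 397, q_3 = 8*10 + 1 = 81.
  i=4: a_4=11, p_4 = 11*397 + 49 = 4416, q_4 = 11*81 + 10 = 901.
  i=5: a_5=12, p_5 = 12*4416 + 397 = 53389, q_5 = 12*901 + 81 = 10893.
  i=6: a_6=4, p_6 = 4*53389 + 4416 = 217972, q_6 = 4*10893 + 901 = 44473.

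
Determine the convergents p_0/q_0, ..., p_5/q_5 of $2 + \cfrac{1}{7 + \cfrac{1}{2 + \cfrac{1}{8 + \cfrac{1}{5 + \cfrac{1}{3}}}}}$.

Using the convergent recurrence p_i = a_i*p_{i-1} + p_{i-2}, q_i = a_i*q_{i-1} + q_{i-2} with p_{-2}=0, p_{-1}=1, q_{-2}=1, q_{-1}=0:
  i=0: a_0=2, p_0 = 2*1 + 0 = 2, q_0 = 2*0 + 1 = 1.
  i=1: a_1=7, p_1 = 7*2 + 1 = 15, q_1 = 7*1 + 0 = 7.
  i=2: a_2=2, p_2 = 2*15 + 2 = 32, q_2 = 2*7 + 1 = 15.
  i=3: a_3=8, p_3 = 8*32 + 15 = 271, q_3 = 8*15 + 7 = 127.
  i=4: a_4=5, p_4 = 5*271 + 32 = 1387, q_4 = 5*127 + 15 = 650.
  i=5: a_5=3, p_5 = 3*1387 + 271 = 4432, q_5 = 3*650 + 127 = 2077.

2/1, 15/7, 32/15, 271/127, 1387/650, 4432/2077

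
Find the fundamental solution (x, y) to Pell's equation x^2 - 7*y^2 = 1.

First expand sqrt(7) as a continued fraction. With x_i = (sqrt(7) + m_i)/d_i and (m_0, d_0) = (0, 1): a_0 = floor(sqrt(7)) = 2, since 2^2 = 4 <= 7 < 9 = 3^2.
Iterate m_{i+1} = d_i*a_i - m_i, d_{i+1} = (7 - m_{i+1}^2)/d_i, a_{i+1} = floor((a_0 + m_{i+1})/d_{i+1}):
  m_1 = 1*2 - 0 = 2, d_1 = (7 - 2^2)/1 = 3/1 = 3, a_1 = floor((2 + 2)/3) = 1.
  m_2 = 3*1 - 2 = 1, d_2 = (7 - 1^2)/3 = 6/3 = 2, a_2 = floor((2 + 1)/2) = 1.
  m_3 = 2*1 - 1 = 1, d_3 = (7 - 1^2)/2 = 6/2 = 3, a_3 = floor((2 + 1)/3) = 1.
  m_4 = 3*1 - 1 = 2, d_4 = (7 - 2^2)/3 = 3/3 = 1, a_4 = floor((2 + 2)/1) = 4.
  m_5 = 1*4 - 2 = 2, d_5 = (7 - 2^2)/1 = 3/1 = 3: (m_5, d_5) = (m_1, d_1) = (2, 3), so from here the quotients repeat a_1, ..., a_4; the period length is 4.
So sqrt(7) = [2; (1, 1, 1, 4)] with period length k = 4.
k is even, so the fundamental solution of x^2 - 7y^2 = 1 is (p_{k-1}, q_{k-1}) = (p_3, q_3); compute convergents through index 3.
Convergents (p_i = a_i*p_{i-1} + p_{i-2}, q_i = a_i*q_{i-1} + q_{i-2} with p_{-2}=0, p_{-1}=1, q_{-2}=1, q_{-1}=0):
  i=0: a_0=2, p_0 = 2*1 + 0 = 2, q_0 = 2*0 + 1 = 1.
  i=1: a_1=1, p_1 = 1*2 + 1 = 3, q_1 = 1*1 + 0 = 1.
  i=2: a_2=1, p_2 = 1*3 + 2 = 5, q_2 = 1*1 + 1 = 2.
  i=3: a_3=1, p_3 = 1*5 + 3 = 8, q_3 = 1*2 + 1 = 3.
Check: 8^2 - 7*3^2 = 64 - 63 = 1, so (x, y) = (8, 3) solves the equation, and by the theorem it is the least positive solution.

(x, y) = (8, 3)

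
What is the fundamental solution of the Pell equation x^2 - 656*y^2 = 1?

First expand sqrt(656) as a continued fraction. With x_i = (sqrt(656) + m_i)/d_i and (m_0, d_0) = (0, 1): a_0 = floor(sqrt(656)) = 25, since 25^2 = 625 <= 656 < 676 = 26^2.
Iterate m_{i+1} = d_i*a_i - m_i, d_{i+1} = (656 - m_{i+1}^2)/d_i, a_{i+1} = floor((a_0 + m_{i+1})/d_{i+1}):
  m_1 = 1*25 - 0 = 25, d_1 = (656 - 25^2)/1 = 31/1 = 31, a_1 = floor((25 + 25)/31) = 1.
  m_2 = 31*1 - 25 = 6, d_2 = (656 - 6^2)/31 = 620/31 = 20, a_2 = floor((25 + 6)/20) = 1.
  m_3 = 20*1 - 6 = 14, d_3 = (656 - 14^2)/20 = 460/20 = 23, a_3 = floor((25 + 14)/23) = 1.
  m_4 = 23*1 - 14 = 9, d_4 = (656 - 9^2)/23 = 575/23 = 25, a_4 = floor((25 + 9)/25) = 1.
  m_5 = 25*1 - 9 = 16, d_5 = (656 - 16^2)/25 = 400/25 = 16, a_5 = floor((25 + 16)/16) = 2.
  m_6 = 16*2 - 16 = 16, d_6 = (656 - 16^2)/16 = 400/16 = 25, a_6 = floor((25 + 16)/25) = 1.
  m_7 = 25*1 - 16 = 9, d_7 = (656 - 9^2)/25 = 575/25 = 23, a_7 = floor((25 + 9)/23) = 1.
  m_8 = 23*1 - 9 = 14, d_8 = (656 - 14^2)/23 = 460/23 = 20, a_8 = floor((25 + 14)/20) = 1.
  m_9 = 20*1 - 14 = 6, d_9 = (656 - 6^2)/20 = 620/20 = 31, a_9 = floor((25 + 6)/31) = 1.
  m_10 = 31*1 - 6 = 25, d_10 = (656 - 25^2)/31 = 31/31 = 1, a_10 = floor((25 + 25)/1) = 50.
  m_11 = 1*50 - 25 = 25, d_11 = (656 - 25^2)/1 = 31/1 = 31: (m_11, d_11) = (m_1, d_1) = (25, 31), so from here the quotients repeat a_1, ..., a_10; the period length is 10.
So sqrt(656) = [25; (1, 1, 1, 1, 2, 1, 1, 1, 1, 50)] with period length k = 10.
k is even, so the fundamental solution of x^2 - 656y^2 = 1 is (p_{k-1}, q_{k-1}) = (p_9, q_9); compute convergents through index 9.
Convergents (p_i = a_i*p_{i-1} + p_{i-2}, q_i = a_i*q_{i-1} + q_{i-2} with p_{-2}=0, p_{-1}=1, q_{-2}=1, q_{-1}=0):
  i=0: a_0=25, p_0 = 25*1 + 0 = 25, q_0 = 25*0 + 1 = 1.
  i=1: a_1=1, p_1 = 1*25 + 1 = 26, q_1 = 1*1 + 0 = 1.
  i=2: a_2=1, p_2 = 1*26 + 25 = 51, q_2 = 1*1 + 1 = 2.
  i=3: a_3=1, p_3 = 1*51 + 26 = 77, q_3 = 1*2 + 1 = 3.
  i=4: a_4=1, p_4 = 1*77 + 51 = 128, q_4 = 1*3 + 2 = 5.
  i=5: a_5=2, p_5 = 2*128 + 77 = 333, q_5 = 2*5 + 3 = 13.
  i=6: a_6=1, p_6 = 1*333 + 128 = 461, q_6 = 1*13 + 5 = 18.
  i=7: a_7=1, p_7 = 1*461 + 333 = 794, q_7 = 1*18 + 13 = 31.
  i=8: a_8=1, p_8 = 1*794 + 461 = 1255, q_8 = 1*31 + 18 = 49.
  i=9: a_9=1, p_9 = 1*1255 + 794 = 2049, q_9 = 1*49 + 31 = 80.
Check: 2049^2 - 656*80^2 = 4198401 - 4198400 = 1, so (x, y) = (2049, 80) solves the equation, and by the theorem it is the least positive solution.

(x, y) = (2049, 80)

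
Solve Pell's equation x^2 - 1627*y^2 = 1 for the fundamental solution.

First expand sqrt(1627) as a continued fraction. With x_i = (sqrt(1627) + m_i)/d_i and (m_0, d_0) = (0, 1): a_0 = floor(sqrt(1627)) = 40, since 40^2 = 1600 <= 1627 < 1681 = 41^2.
Iterate m_{i+1} = d_i*a_i - m_i, d_{i+1} = (1627 - m_{i+1}^2)/d_i, a_{i+1} = floor((a_0 + m_{i+1})/d_{i+1}):
  m_1 = 1*40 - 0 = 40, d_1 = (1627 - 40^2)/1 = 27/1 = 27, a_1 = floor((40 + 40)/27) = 2.
  m_2 = 27*2 - 40 = 14, d_2 = (1627 - 14^2)/27 = 1431/27 = 53, a_2 = floor((40 + 14)/53) = 1.
  m_3 = 53*1 - 14 = 39, d_3 = (1627 - 39^2)/53 = 106/53 = 2, a_3 = floor((40 + 39)/2) = 39.
  m_4 = 2*39 - 39 = 39, d_4 = (1627 - 39^2)/2 = 106/2 = 53, a_4 = floor((40 + 39)/53) = 1.
  m_5 = 53*1 - 39 = 14, d_5 = (1627 - 14^2)/53 = 1431/53 = 27, a_5 = floor((40 + 14)/27) = 2.
  m_6 = 27*2 - 14 = 40, d_6 = (1627 - 40^2)/27 = 27/27 = 1, a_6 = floor((40 + 40)/1) = 80.
  m_7 = 1*80 - 40 = 40, d_7 = (1627 - 40^2)/1 = 27/1 = 27: (m_7, d_7) = (m_1, d_1) = (40, 27), so from here the quotients repeat a_1, ..., a_6; the period length is 6.
So sqrt(1627) = [40; (2, 1, 39, 1, 2, 80)] with period length k = 6.
k is even, so the fundamental solution of x^2 - 1627y^2 = 1 is (p_{k-1}, q_{k-1}) = (p_5, q_5); compute convergents through index 5.
Convergents (p_i = a_i*p_{i-1} + p_{i-2}, q_i = a_i*q_{i-1} + q_{i-2} with p_{-2}=0, p_{-1}=1, q_{-2}=1, q_{-1}=0):
  i=0: a_0=40, p_0 = 40*1 + 0 = 40, q_0 = 40*0 + 1 = 1.
  i=1: a_1=2, p_1 = 2*40 + 1 = 81, q_1 = 2*1 + 0 = 2.
  i=2: a_2=1, p_2 = 1*81 + 40 = 121, q_2 = 1*2 + 1 = 3.
  i=3: a_3=39, p_3 = 39*121 + 81 = 4800, q_3 = 39*3 + 2 = 119.
  i=4: a_4=1, p_4 = 1*4800 + 121 = 4921, q_4 = 1*119 + 3 = 122.
  i=5: a_5=2, p_5 = 2*4921 + 4800 = 14642, q_5 = 2*122 + 119 = 363.
Check: 14642^2 - 1627*363^2 = 214388164 - 214388163 = 1, so (x, y) = (14642, 363) solves the equation, and by the theorem it is the least positive solution.

(x, y) = (14642, 363)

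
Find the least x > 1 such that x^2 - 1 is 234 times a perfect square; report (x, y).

First expand sqrt(234) as a continued fraction. With x_i = (sqrt(234) + m_i)/d_i and (m_0, d_0) = (0, 1): a_0 = floor(sqrt(234)) = 15, since 15^2 = 225 <= 234 < 256 = 16^2.
Iterate m_{i+1} = d_i*a_i - m_i, d_{i+1} = (234 - m_{i+1}^2)/d_i, a_{i+1} = floor((a_0 + m_{i+1})/d_{i+1}):
  m_1 = 1*15 - 0 = 15, d_1 = (234 - 15^2)/1 = 9/1 = 9, a_1 = floor((15 + 15)/9) = 3.
  m_2 = 9*3 - 15 = 12, d_2 = (234 - 12^2)/9 = 90/9 = 10, a_2 = floor((15 + 12)/10) = 2.
  m_3 = 10*2 - 12 = 8, d_3 = (234 - 8^2)/10 = 170/10 = 17, a_3 = floor((15 + 8)/17) = 1.
  m_4 = 17*1 - 8 = 9, d_4 = (234 - 9^2)/17 = 153/17 = 9, a_4 = floor((15 + 9)/9) = 2.
  m_5 = 9*2 - 9 = 9, d_5 = (234 - 9^2)/9 = 153/9 = 17, a_5 = floor((15 + 9)/17) = 1.
  m_6 = 17*1 - 9 = 8, d_6 = (234 - 8^2)/17 = 170/17 = 10, a_6 = floor((15 + 8)/10) = 2.
  m_7 = 10*2 - 8 = 12, d_7 = (234 - 12^2)/10 = 90/10 = 9, a_7 = floor((15 + 12)/9) = 3.
  m_8 = 9*3 - 12 = 15, d_8 = (234 - 15^2)/9 = 9/9 = 1, a_8 = floor((15 + 15)/1) = 30.
  m_9 = 1*30 - 15 = 15, d_9 = (234 - 15^2)/1 = 9/1 = 9: (m_9, d_9) = (m_1, d_1) = (15, 9), so from here the quotients repeat a_1, ..., a_8; the period length is 8.
So sqrt(234) = [15; (3, 2, 1, 2, 1, 2, 3, 30)] with period length k = 8.
k is even, so the fundamental solution of x^2 - 234y^2 = 1 is (p_{k-1}, q_{k-1}) = (p_7, q_7); compute convergents through index 7.
Convergents (p_i = a_i*p_{i-1} + p_{i-2}, q_i = a_i*q_{i-1} + q_{i-2} with p_{-2}=0, p_{-1}=1, q_{-2}=1, q_{-1}=0):
  i=0: a_0=15, p_0 = 15*1 + 0 = 15, q_0 = 15*0 + 1 = 1.
  i=1: a_1=3, p_1 = 3*15 + 1 = 46, q_1 = 3*1 + 0 = 3.
  i=2: a_2=2, p_2 = 2*46 + 15 = 107, q_2 = 2*3 + 1 = 7.
  i=3: a_3=1, p_3 = 1*107 + 46 = 153, q_3 = 1*7 + 3 = 10.
  i=4: a_4=2, p_4 = 2*153 + 107 = 413, q_4 = 2*10 + 7 = 27.
  i=5: a_5=1, p_5 = 1*413 + 153 = 566, q_5 = 1*27 + 10 = 37.
  i=6: a_6=2, p_6 = 2*566 + 413 = 1545, q_6 = 2*37 + 27 = 101.
  i=7: a_7=3, p_7 = 3*1545 + 566 = 5201, q_7 = 3*101 + 37 = 340.
Check: 5201^2 - 234*340^2 = 27050401 - 27050400 = 1, so (x, y) = (5201, 340) solves the equation, and by the theorem it is the least positive solution.

(x, y) = (5201, 340)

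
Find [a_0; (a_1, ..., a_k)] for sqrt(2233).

Write x_i = (sqrt(2233) + m_i)/d_i with (m_0, d_0) = (0, 1). a_0 = floor(sqrt(2233)) = 47, since 47^2 = 2209 <= 2233 < 2304 = 48^2.
Iterate m_{i+1} = d_i*a_i - m_i, d_{i+1} = (2233 - m_{i+1}^2)/d_i, a_{i+1} = floor((a_0 + m_{i+1})/d_{i+1}):
  m_1 = 1*47 - 0 = 47, d_1 = (2233 - 47^2)/1 = 24/1 = 24, a_1 = floor((47 + 47)/24) = 3.
  m_2 = 24*3 - 47 = 25, d_2 = (2233 - 25^2)/24 = 1608/24 = 67, a_2 = floor((47 + 25)/67) = 1.
  m_3 = 67*1 - 25 = 42, d_3 = (2233 - 42^2)/67 = 469/67 = 7, a_3 = floor((47 + 42)/7) = 12.
  m_4 = 7*12 - 42 = 42, d_4 = (2233 - 42^2)/7 = 469/7 = 67, a_4 = floor((47 + 42)/67) = 1.
  m_5 = 67*1 - 42 = 25, d_5 = (2233 - 25^2)/67 = 1608/67 = 24, a_5 = floor((47 + 25)/24) = 3.
  m_6 = 24*3 - 25 = 47, d_6 = (2233 - 47^2)/24 = 24/24 = 1, a_6 = floor((47 + 47)/1) = 94.
  m_7 = 1*94 - 47 = 47, d_7 = (2233 - 47^2)/1 = 24/1 = 24: (m_7, d_7) = (m_1, d_1) = (47, 24), so from here the quotients repeat a_1, ..., a_6; the period length is 6.
Hence the expansion of sqrt(2233) is a_0 = 47 followed by the repeating block 3, 1, 12, 1, 3, 94 (period 6).

[47; (3, 1, 12, 1, 3, 94)]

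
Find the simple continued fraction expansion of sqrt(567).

[23; (1, 4, 3, 4, 1, 46)]

Write x_i = (sqrt(567) + m_i)/d_i with (m_0, d_0) = (0, 1). a_0 = floor(sqrt(567)) = 23, since 23^2 = 529 <= 567 < 576 = 24^2.
Iterate m_{i+1} = d_i*a_i - m_i, d_{i+1} = (567 - m_{i+1}^2)/d_i, a_{i+1} = floor((a_0 + m_{i+1})/d_{i+1}):
  m_1 = 1*23 - 0 = 23, d_1 = (567 - 23^2)/1 = 38/1 = 38, a_1 = floor((23 + 23)/38) = 1.
  m_2 = 38*1 - 23 = 15, d_2 = (567 - 15^2)/38 = 342/38 = 9, a_2 = floor((23 + 15)/9) = 4.
  m_3 = 9*4 - 15 = 21, d_3 = (567 - 21^2)/9 = 126/9 = 14, a_3 = floor((23 + 21)/14) = 3.
  m_4 = 14*3 - 21 = 21, d_4 = (567 - 21^2)/14 = 126/14 = 9, a_4 = floor((23 + 21)/9) = 4.
  m_5 = 9*4 - 21 = 15, d_5 = (567 - 15^2)/9 = 342/9 = 38, a_5 = floor((23 + 15)/38) = 1.
  m_6 = 38*1 - 15 = 23, d_6 = (567 - 23^2)/38 = 38/38 = 1, a_6 = floor((23 + 23)/1) = 46.
  m_7 = 1*46 - 23 = 23, d_7 = (567 - 23^2)/1 = 38/1 = 38: (m_7, d_7) = (m_1, d_1) = (23, 38), so from here the quotients repeat a_1, ..., a_6; the period length is 6.
Hence the expansion of sqrt(567) is a_0 = 23 followed by the repeating block 1, 4, 3, 4, 1, 46 (period 6).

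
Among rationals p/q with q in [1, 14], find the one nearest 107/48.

29/13

Expand x = 107/48 as a continued fraction with the Euclidean algorithm:
  107 = 2*48 + 11, so a_0 = 2.
  48 = 4*11 + 4, so a_1 = 4.
  11 = 2*4 + 3, so a_2 = 2.
  4 = 1*3 + 1, so a_3 = 1.
  3 = 3*1 + 0, so a_4 = 3.
so x = [2; 4, 2, 1, 3].
Convergents (p_i = a_i*p_{i-1} + p_{i-2}, q_i = a_i*q_{i-1} + q_{i-2} with p_{-2}=0, p_{-1}=1, q_{-2}=1, q_{-1}=0), until the denominator exceeds 14:
  i=0: a_0=2, p_0 = 2*1 + 0 = 2, q_0 = 2*0 + 1 = 1.
  i=1: a_1=4, p_1 = 4*2 + 1 = 9, q_1 = 4*1 + 0 = 4.
  i=2: a_2=2, p_2 = 2*9 + 2 = 20, q_2 = 2*4 + 1 = 9.
  i=3: a_3=1, p_3 = 1*20 + 9 = 29, q_3 = 1*9 + 4 = 13.
  i=4: a_4=3, p_4 = 3*29 + 20 = 107, q_4 = 3*13 + 9 = 48.
q_4 = 48 > 14, so the last convergent with denominator <= 14 is p_3/q_3 = 29/13.
The closest fraction with denominator <= 14 is either p_3/q_3 or the intermediate fraction (k*p_3 + p_2)/(k*q_3 + q_2) with the largest k >= 1 whose denominator stays <= 14; these approach x as k grows, and every other convergent or intermediate fraction in range is farther away.
Largest k: floor((14 - q_2)/q_3) = floor((14 - 9)/13) = 0.
Since k = 0, no intermediate fraction beyond p_3/q_3 has denominator <= 14, so the convergent 29/13 is the closest (its error is |107*13 - 29*48|/(48*13) = 1/624).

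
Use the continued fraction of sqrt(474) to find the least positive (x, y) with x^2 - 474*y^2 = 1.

First expand sqrt(474) as a continued fraction. With x_i = (sqrt(474) + m_i)/d_i and (m_0, d_0) = (0, 1): a_0 = floor(sqrt(474)) = 21, since 21^2 = 441 <= 474 < 484 = 22^2.
Iterate m_{i+1} = d_i*a_i - m_i, d_{i+1} = (474 - m_{i+1}^2)/d_i, a_{i+1} = floor((a_0 + m_{i+1})/d_{i+1}):
  m_1 = 1*21 - 0 = 21, d_1 = (474 - 21^2)/1 = 33/1 = 33, a_1 = floor((21 + 21)/33) = 1.
  m_2 = 33*1 - 21 = 12, d_2 = (474 - 12^2)/33 = 330/33 = 10, a_2 = floor((21 + 12)/10) = 3.
  m_3 = 10*3 - 12 = 18, d_3 = (474 - 18^2)/10 = 150/10 = 15, a_3 = floor((21 + 18)/15) = 2.
  m_4 = 15*2 - 18 = 12, d_4 = (474 - 12^2)/15 = 330/15 = 22, a_4 = floor((21 + 12)/22) = 1.
  m_5 = 22*1 - 12 = 10, d_5 = (474 - 10^2)/22 = 374/22 = 17, a_5 = floor((21 + 10)/17) = 1.
  m_6 = 17*1 - 10 = 7, d_6 = (474 - 7^2)/17 = 425/17 = 25, a_6 = floor((21 + 7)/25) = 1.
  m_7 = 25*1 - 7 = 18, d_7 = (474 - 18^2)/25 = 150/25 = 6, a_7 = floor((21 + 18)/6) = 6.
  m_8 = 6*6 - 18 = 18, d_8 = (474 - 18^2)/6 = 150/6 = 25, a_8 = floor((21 + 18)/25) = 1.
  m_9 = 25*1 - 18 = 7, d_9 = (474 - 7^2)/25 = 425/25 = 17, a_9 = floor((21 + 7)/17) = 1.
  m_10 = 17*1 - 7 = 10, d_10 = (474 - 10^2)/17 = 374/17 = 22, a_10 = floor((21 + 10)/22) = 1.
  m_11 = 22*1 - 10 = 12, d_11 = (474 - 12^2)/22 = 330/22 = 15, a_11 = floor((21 + 12)/15) = 2.
  m_12 = 15*2 - 12 = 18, d_12 = (474 - 18^2)/15 = 150/15 = 10, a_12 = floor((21 + 18)/10) = 3.
  m_13 = 10*3 - 18 = 12, d_13 = (474 - 12^2)/10 = 330/10 = 33, a_13 = floor((21 + 12)/33) = 1.
  m_14 = 33*1 - 12 = 21, d_14 = (474 - 21^2)/33 = 33/33 = 1, a_14 = floor((21 + 21)/1) = 42.
  m_15 = 1*42 - 21 = 21, d_15 = (474 - 21^2)/1 = 33/1 = 33: (m_15, d_15) = (m_1, d_1) = (21, 33), so from here the quotients repeat a_1, ..., a_14; the period length is 14.
So sqrt(474) = [21; (1, 3, 2, 1, 1, 1, 6, 1, 1, 1, 2, 3, 1, 42)] with period length k = 14.
k is even, so the fundamental solution of x^2 - 474y^2 = 1 is (p_{k-1}, q_{k-1}) = (p_13, q_13); compute convergents through index 13.
Convergents (p_i = a_i*p_{i-1} + p_{i-2}, q_i = a_i*q_{i-1} + q_{i-2} with p_{-2}=0, p_{-1}=1, q_{-2}=1, q_{-1}=0):
  i=0: a_0=21, p_0 = 21*1 + 0 = 21, q_0 = 21*0 + 1 = 1.
  i=1: a_1=1, p_1 = 1*21 + 1 = 22, q_1 = 1*1 + 0 = 1.
  i=2: a_2=3, p_2 = 3*22 + 21 = 87, q_2 = 3*1 + 1 = 4.
  i=3: a_3=2, p_3 = 2*87 + 22 = 196, q_3 = 2*4 + 1 = 9.
  i=4: a_4=1, p_4 = 1*196 + 87 = 283, q_4 = 1*9 + 4 = 13.
  i=5: a_5=1, p_5 = 1*283 + 196 = 479, q_5 = 1*13 + 9 = 22.
  i=6: a_6=1, p_6 = 1*479 + 283 = 762, q_6 = 1*22 + 13 = 35.
  i=7: a_7=6, p_7 = 6*762 + 479 = 5051, q_7 = 6*35 + 22 = 232.
  i=8: a_8=1, p_8 = 1*5051 + 762 = 5813, q_8 = 1*232 + 35 = 267.
  i=9: a_9=1, p_9 = 1*5813 + 5051 = 10864, q_9 = 1*267 + 232 = 499.
  i=10: a_10=1, p_10 = 1*10864 + 5813 = 16677, q_10 = 1*499 + 267 = 766.
  i=11: a_11=2, p_11 = 2*16677 + 10864 = 44218, q_11 = 2*766 + 499 = 2031.
  i=12: a_12=3, p_12 = 3*44218 + 16677 = 149331, q_12 = 3*2031 + 766 = 6859.
  i=13: a_13=1, p_13 = 1*149331 + 44218 = 193549, q_13 = 1*6859 + 2031 = 8890.
Check: 193549^2 - 474*8890^2 = 37461215401 - 37461215400 = 1, so (x, y) = (193549, 8890) solves the equation, and by the theorem it is the least positive solution.

(x, y) = (193549, 8890)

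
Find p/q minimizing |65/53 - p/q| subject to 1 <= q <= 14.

Expand x = 65/53 as a continued fraction with the Euclidean algorithm:
  65 = 1*53 + 12, so a_0 = 1.
  53 = 4*12 + 5, so a_1 = 4.
  12 = 2*5 + 2, so a_2 = 2.
  5 = 2*2 + 1, so a_3 = 2.
  2 = 2*1 + 0, so a_4 = 2.
so x = [1; 4, 2, 2, 2].
Convergents (p_i = a_i*p_{i-1} + p_{i-2}, q_i = a_i*q_{i-1} + q_{i-2} with p_{-2}=0, p_{-1}=1, q_{-2}=1, q_{-1}=0), until the denominator exceeds 14:
  i=0: a_0=1, p_0 = 1*1 + 0 = 1, q_0 = 1*0 + 1 = 1.
  i=1: a_1=4, p_1 = 4*1 + 1 = 5, q_1 = 4*1 + 0 = 4.
  i=2: a_2=2, p_2 = 2*5 + 1 = 11, q_2 = 2*4 + 1 = 9.
  i=3: a_3=2, p_3 = 2*11 + 5 = 27, q_3 = 2*9 + 4 = 22.
q_3 = 22 > 14, so the last convergent with denominator <= 14 is p_2/q_2 = 11/9.
The closest fraction with denominator <= 14 is either p_2/q_2 or the intermediate fraction (k*p_2 + p_1)/(k*q_2 + q_1) with the largest k >= 1 whose denominator stays <= 14; these approach x as k grows, and every other convergent or intermediate fraction in range is farther away.
Largest k: floor((14 - q_1)/q_2) = floor((14 - 4)/9) = 1.
That gives (1*11 + 5)/(1*9 + 4) = 16/13.
Compare the errors: |x - 11/9| = |65*9 - 11*53|/(53*9) = 2/477, and |x - 16/13| = |65*13 - 16*53|/(53*13) = 3/689.
Cross-multiplying, 2*689 = 1378 < 1431 = 3*477, so 2/477 is smaller: the convergent 11/9 is closer to x than 16/13.

11/9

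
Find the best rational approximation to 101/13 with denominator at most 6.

31/4

Expand x = 101/13 as a continued fraction with the Euclidean algorithm:
  101 = 7*13 + 10, so a_0 = 7.
  13 = 1*10 + 3, so a_1 = 1.
  10 = 3*3 + 1, so a_2 = 3.
  3 = 3*1 + 0, so a_3 = 3.
so x = [7; 1, 3, 3].
Convergents (p_i = a_i*p_{i-1} + p_{i-2}, q_i = a_i*q_{i-1} + q_{i-2} with p_{-2}=0, p_{-1}=1, q_{-2}=1, q_{-1}=0), until the denominator exceeds 6:
  i=0: a_0=7, p_0 = 7*1 + 0 = 7, q_0 = 7*0 + 1 = 1.
  i=1: a_1=1, p_1 = 1*7 + 1 = 8, q_1 = 1*1 + 0 = 1.
  i=2: a_2=3, p_2 = 3*8 + 7 = 31, q_2 = 3*1 + 1 = 4.
  i=3: a_3=3, p_3 = 3*31 + 8 = 101, q_3 = 3*4 + 1 = 13.
q_3 = 13 > 6, so the last convergent with denominator <= 6 is p_2/q_2 = 31/4.
The closest fraction with denominator <= 6 is either p_2/q_2 or the intermediate fraction (k*p_2 + p_1)/(k*q_2 + q_1) with the largest k >= 1 whose denominator stays <= 6; these approach x as k grows, and every other convergent or intermediate fraction in range is farther away.
Largest k: floor((6 - q_1)/q_2) = floor((6 - 1)/4) = 1.
That gives (1*31 + 8)/(1*4 + 1) = 39/5.
Compare the errors: |x - 31/4| = |101*4 - 31*13|/(13*4) = 1/52, and |x - 39/5| = |101*5 - 39*13|/(13*5) = 2/65.
Cross-multiplying, 1*65 = 65 < 104 = 2*52, so 1/52 is smaller: the convergent 31/4 is closer to x than 39/5.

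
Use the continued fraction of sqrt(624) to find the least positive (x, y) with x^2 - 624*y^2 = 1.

First expand sqrt(624) as a continued fraction. With x_i = (sqrt(624) + m_i)/d_i and (m_0, d_0) = (0, 1): a_0 = floor(sqrt(624)) = 24, since 24^2 = 576 <= 624 < 625 = 25^2.
Iterate m_{i+1} = d_i*a_i - m_i, d_{i+1} = (624 - m_{i+1}^2)/d_i, a_{i+1} = floor((a_0 + m_{i+1})/d_{i+1}):
  m_1 = 1*24 - 0 = 24, d_1 = (624 - 24^2)/1 = 48/1 = 48, a_1 = floor((24 + 24)/48) = 1.
  m_2 = 48*1 - 24 = 24, d_2 = (624 - 24^2)/48 = 48/48 = 1, a_2 = floor((24 + 24)/1) = 48.
  m_3 = 1*48 - 24 = 24, d_3 = (624 - 24^2)/1 = 48/1 = 48: (m_3, d_3) = (m_1, d_1) = (24, 48), so from here the quotients repeat a_1, a_2; the period length is 2.
So sqrt(624) = [24; (1, 48)] with period length k = 2.
k is even, so the fundamental solution of x^2 - 624y^2 = 1 is (p_{k-1}, q_{k-1}) = (p_1, q_1); compute convergents through index 1.
Convergents (p_i = a_i*p_{i-1} + p_{i-2}, q_i = a_i*q_{i-1} + q_{i-2} with p_{-2}=0, p_{-1}=1, q_{-2}=1, q_{-1}=0):
  i=0: a_0=24, p_0 = 24*1 + 0 = 24, q_0 = 24*0 + 1 = 1.
  i=1: a_1=1, p_1 = 1*24 + 1 = 25, q_1 = 1*1 + 0 = 1.
Check: 25^2 - 624*1^2 = 625 - 624 = 1, so (x, y) = (25, 1) solves the equation, and by the theorem it is the least positive solution.

(x, y) = (25, 1)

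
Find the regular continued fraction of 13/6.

Run the Euclidean algorithm on 13 and 6; the successive quotients are the partial quotients a_0, a_1, ... (each step inverts the fractional part left over by the previous one):
  13 = 2*6 + 1, so a_0 = 2.
  6 = 6*1 + 0, so a_1 = 6.
The remainder reaches 0 after 2 divisions, so the expansion has 2 partial quotients, read off in order.

[2; 6]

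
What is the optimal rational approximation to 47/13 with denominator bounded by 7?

18/5

Expand x = 47/13 as a continued fraction with the Euclidean algorithm:
  47 = 3*13 + 8, so a_0 = 3.
  13 = 1*8 + 5, so a_1 = 1.
  8 = 1*5 + 3, so a_2 = 1.
  5 = 1*3 + 2, so a_3 = 1.
  3 = 1*2 + 1, so a_4 = 1.
  2 = 2*1 + 0, so a_5 = 2.
so x = [3; 1, 1, 1, 1, 2].
Convergents (p_i = a_i*p_{i-1} + p_{i-2}, q_i = a_i*q_{i-1} + q_{i-2} with p_{-2}=0, p_{-1}=1, q_{-2}=1, q_{-1}=0), until the denominator exceeds 7:
  i=0: a_0=3, p_0 = 3*1 + 0 = 3, q_0 = 3*0 + 1 = 1.
  i=1: a_1=1, p_1 = 1*3 + 1 = 4, q_1 = 1*1 + 0 = 1.
  i=2: a_2=1, p_2 = 1*4 + 3 = 7, q_2 = 1*1 + 1 = 2.
  i=3: a_3=1, p_3 = 1*7 + 4 = 11, q_3 = 1*2 + 1 = 3.
  i=4: a_4=1, p_4 = 1*11 + 7 = 18, q_4 = 1*3 + 2 = 5.
  i=5: a_5=2, p_5 = 2*18 + 11 = 47, q_5 = 2*5 + 3 = 13.
q_5 = 13 > 7, so the last convergent with denominator <= 7 is p_4/q_4 = 18/5.
The closest fraction with denominator <= 7 is either p_4/q_4 or the intermediate fraction (k*p_4 + p_3)/(k*q_4 + q_3) with the largest k >= 1 whose denominator stays <= 7; these approach x as k grows, and every other convergent or intermediate fraction in range is farther away.
Largest k: floor((7 - q_3)/q_4) = floor((7 - 3)/5) = 0.
Since k = 0, no intermediate fraction beyond p_4/q_4 has denominator <= 7, so the convergent 18/5 is the closest (its error is |47*5 - 18*13|/(13*5) = 1/65).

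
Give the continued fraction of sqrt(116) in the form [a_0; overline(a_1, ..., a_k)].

[10; overline(1, 3, 2, 1, 4, 1, 2, 3, 1, 20)]

Write x_i = (sqrt(116) + m_i)/d_i with (m_0, d_0) = (0, 1). a_0 = floor(sqrt(116)) = 10, since 10^2 = 100 <= 116 < 121 = 11^2.
Iterate m_{i+1} = d_i*a_i - m_i, d_{i+1} = (116 - m_{i+1}^2)/d_i, a_{i+1} = floor((a_0 + m_{i+1})/d_{i+1}):
  m_1 = 1*10 - 0 = 10, d_1 = (116 - 10^2)/1 = 16/1 = 16, a_1 = floor((10 + 10)/16) = 1.
  m_2 = 16*1 - 10 = 6, d_2 = (116 - 6^2)/16 = 80/16 = 5, a_2 = floor((10 + 6)/5) = 3.
  m_3 = 5*3 - 6 = 9, d_3 = (116 - 9^2)/5 = 35/5 = 7, a_3 = floor((10 + 9)/7) = 2.
  m_4 = 7*2 - 9 = 5, d_4 = (116 - 5^2)/7 = 91/7 = 13, a_4 = floor((10 + 5)/13) = 1.
  m_5 = 13*1 - 5 = 8, d_5 = (116 - 8^2)/13 = 52/13 = 4, a_5 = floor((10 + 8)/4) = 4.
  m_6 = 4*4 - 8 = 8, d_6 = (116 - 8^2)/4 = 52/4 = 13, a_6 = floor((10 + 8)/13) = 1.
  m_7 = 13*1 - 8 = 5, d_7 = (116 - 5^2)/13 = 91/13 = 7, a_7 = floor((10 + 5)/7) = 2.
  m_8 = 7*2 - 5 = 9, d_8 = (116 - 9^2)/7 = 35/7 = 5, a_8 = floor((10 + 9)/5) = 3.
  m_9 = 5*3 - 9 = 6, d_9 = (116 - 6^2)/5 = 80/5 = 16, a_9 = floor((10 + 6)/16) = 1.
  m_10 = 16*1 - 6 = 10, d_10 = (116 - 10^2)/16 = 16/16 = 1, a_10 = floor((10 + 10)/1) = 20.
  m_11 = 1*20 - 10 = 10, d_11 = (116 - 10^2)/1 = 16/1 = 16: (m_11, d_11) = (m_1, d_1) = (10, 16), so from here the quotients repeat a_1, ..., a_10; the period length is 10.
Hence the expansion of sqrt(116) is a_0 = 10 followed by the repeating block 1, 3, 2, 1, 4, 1, 2, 3, 1, 20 (period 10).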